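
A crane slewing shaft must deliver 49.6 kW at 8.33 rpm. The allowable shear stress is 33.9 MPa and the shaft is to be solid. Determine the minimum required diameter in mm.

ω = 2π·8.33/60 = 0.8723 rad/s, so T = P/ω = 49.6×10³ / 0.8723 = 56860 N·m.
For a solid shaft τ_max = 16T/(πd³), so d = (16T/(π τ_allow))^(1/3) = (16·56860/(π·3.39×10^7))^(1/3) = 0.2044 m.

204 mm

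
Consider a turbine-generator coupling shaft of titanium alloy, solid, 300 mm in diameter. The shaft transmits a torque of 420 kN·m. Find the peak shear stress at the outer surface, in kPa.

J = πd⁴/32 = π(0.300)⁴/32 = 7.952×10^-4 m⁴.
τ_max = T·r/J = 420000 × 0.150 / 7.952×10^-4 = 7.922×10^7 Pa.

79200 kPa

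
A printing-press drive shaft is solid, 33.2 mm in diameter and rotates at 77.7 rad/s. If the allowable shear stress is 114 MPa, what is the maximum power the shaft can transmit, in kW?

63.6 kW

J = πd⁴/32 = π(0.0332)⁴/32 = 1.193×10^-7 m⁴.
T_max = τ_allow·J/r = 1.14×10^8 × 1.193×10^-7 / 0.0166 = 819.1 N·m.
ω = 77.7 rad/s, so P_max = T_max·ω = 6.365×10^4 W.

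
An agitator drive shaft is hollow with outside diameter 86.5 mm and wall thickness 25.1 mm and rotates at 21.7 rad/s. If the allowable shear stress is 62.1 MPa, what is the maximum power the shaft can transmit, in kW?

166 kW

J = π(d_o⁴ − d_i⁴)/32 = π(0.0865⁴ − 0.0363⁴)/32 = 5.326×10^-6 m⁴.
T_max = τ_allow·J/r = 6.21×10^7 × 5.326×10^-6 / 0.0432 = 7647 N·m.
ω = 21.7 rad/s, so P_max = T_max·ω = 1.659×10^5 W.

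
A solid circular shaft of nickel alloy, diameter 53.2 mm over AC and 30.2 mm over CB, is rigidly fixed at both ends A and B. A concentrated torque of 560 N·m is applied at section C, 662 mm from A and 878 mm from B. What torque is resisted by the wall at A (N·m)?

519 N·m

Compatibility: T_A·a/J_AC = T_B·b/J_CB with T_A + T_B = T₀.
J_AC = 7.86×10^-7 m⁴, J_CB = 8.17×10^-8 m⁴, so T_A = T₀·(J_AC/a)/((J_AC/a)+(J_CB/b)) = 519.3 N·m, T_B = 40.66 N·m.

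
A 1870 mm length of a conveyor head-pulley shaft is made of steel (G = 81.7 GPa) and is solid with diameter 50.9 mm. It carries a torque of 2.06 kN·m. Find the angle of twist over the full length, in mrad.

71.6 mrad

J = πd⁴/32 = π(0.0509)⁴/32 = 6.590×10^-7 m⁴.
θ = T·L/(G·J) = 2060 × 1.87 / (81.7×10⁹ × 6.590×10^-7) = 0.07155 rad.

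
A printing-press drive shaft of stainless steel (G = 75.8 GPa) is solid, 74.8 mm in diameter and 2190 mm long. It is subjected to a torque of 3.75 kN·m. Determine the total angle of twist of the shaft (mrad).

J = πd⁴/32 = π(0.0748)⁴/32 = 3.073×10^-6 m⁴.
θ = T·L/(G·J) = 3750 × 2.19 / (75.8×10⁹ × 3.073×10^-6) = 0.03525 rad.

35.3 mrad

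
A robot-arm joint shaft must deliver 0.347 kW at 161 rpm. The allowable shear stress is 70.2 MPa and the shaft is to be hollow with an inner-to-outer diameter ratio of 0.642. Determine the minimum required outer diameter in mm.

12.2 mm

ω = 2π·161/60 = 16.86 rad/s, so T = P/ω = 0.347×10³ / 16.86 = 20.58 N·m.
For a hollow shaft with d_i/d_o = 0.642: τ_max = 16T/(π d_o³ (1−k⁴)), so d_o = [16T/(π τ_allow (1−k⁴))]^(1/3) = [16·20.58/(π·7.02×10^7·0.8301)]^(1/3) = 0.01216 m.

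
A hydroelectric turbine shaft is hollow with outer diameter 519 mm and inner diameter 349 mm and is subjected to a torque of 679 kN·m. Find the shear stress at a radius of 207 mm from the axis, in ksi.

3.60 ksi

J = π(d_o⁴ − d_i⁴)/32 = π(0.519⁴ − 0.349⁴)/32 = 5.667×10^-3 m⁴.
Shear stress varies linearly with radius: τ = T·r/J = 679000 × 0.207 / 5.667×10^-3 = 2.480×10^7 Pa.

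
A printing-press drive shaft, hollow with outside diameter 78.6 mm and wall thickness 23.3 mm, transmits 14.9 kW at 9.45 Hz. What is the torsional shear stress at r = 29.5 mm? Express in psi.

ω = 2π·9.45 = 59.38 rad/s, so T = P/ω = 14.9×10³ / 59.38 = 250.9 N·m.
J = π(d_o⁴ − d_i⁴)/32 = π(0.0786⁴ − 0.0320⁴)/32 = 3.644×10^-6 m⁴.
Shear stress varies linearly with radius: τ = T·r/J = 250.9 × 0.0295 / 3.644×10^-6 = 2.031×10^6 Pa.

295 psi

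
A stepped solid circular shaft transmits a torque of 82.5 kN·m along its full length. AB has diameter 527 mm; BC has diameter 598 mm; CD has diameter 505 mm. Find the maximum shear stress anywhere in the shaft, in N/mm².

Under the same torque, τ_max = 16T/(πd³) is largest where d is smallest — segment CD (d = 505 mm).
τ_max = 16·82500/(π·(0.505)³) = 3.262×10^6 Pa.

3.26 N/mm²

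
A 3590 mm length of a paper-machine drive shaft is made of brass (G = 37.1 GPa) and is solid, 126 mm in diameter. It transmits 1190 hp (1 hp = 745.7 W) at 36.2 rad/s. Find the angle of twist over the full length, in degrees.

5.49°

ω = 36.2 rad/s, so T = P/ω = 1190×745.7 / 36.20 = 24510 N·m.
J = πd⁴/32 = π(0.126)⁴/32 = 2.474×10^-5 m⁴.
θ = T·L/(G·J) = 24510 × 3.59 / (37.1×10⁹ × 2.474×10^-5) = 0.09586 rad.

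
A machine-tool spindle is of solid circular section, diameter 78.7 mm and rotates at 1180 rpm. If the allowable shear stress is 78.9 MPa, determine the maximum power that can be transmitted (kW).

933 kW

J = πd⁴/32 = π(0.0787)⁴/32 = 3.766×10^-6 m⁴.
T_max = τ_allow·J/r = 7.89×10^7 × 3.766×10^-6 / 0.0394 = 7551 N·m.
ω = 2π·1180/60 = 123.6 rad/s, so P_max = T_max·ω = 9.331×10^5 W.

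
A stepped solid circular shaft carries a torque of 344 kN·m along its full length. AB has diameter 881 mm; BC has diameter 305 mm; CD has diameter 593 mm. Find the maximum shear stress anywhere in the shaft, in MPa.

Under the same torque, τ_max = 16T/(πd³) is largest where d is smallest — segment BC (d = 305 mm).
τ_max = 16·344000/(π·(0.305)³) = 6.175×10^7 Pa.

61.7 MPa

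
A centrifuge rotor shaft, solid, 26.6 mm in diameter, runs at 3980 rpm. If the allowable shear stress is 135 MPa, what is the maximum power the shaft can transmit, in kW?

208 kW

J = πd⁴/32 = π(0.0266)⁴/32 = 4.915×10^-8 m⁴.
T_max = τ_allow·J/r = 1.35×10^8 × 4.915×10^-8 / 0.0133 = 498.9 N·m.
ω = 2π·3980/60 = 416.8 rad/s, so P_max = T_max·ω = 2.079×10^5 W.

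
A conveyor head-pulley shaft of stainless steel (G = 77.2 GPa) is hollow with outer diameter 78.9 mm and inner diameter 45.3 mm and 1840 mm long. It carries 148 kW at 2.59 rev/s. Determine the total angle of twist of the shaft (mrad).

63.9 mrad

ω = 2π·2.59 = 16.27 rad/s, so T = P/ω = 148×10³ / 16.27 = 9095 N·m.
J = π(d_o⁴ − d_i⁴)/32 = π(0.0789⁴ − 0.0453⁴)/32 = 3.391×10^-6 m⁴.
θ = T·L/(G·J) = 9095 × 1.84 / (77.2×10⁹ × 3.391×10^-6) = 0.06392 rad.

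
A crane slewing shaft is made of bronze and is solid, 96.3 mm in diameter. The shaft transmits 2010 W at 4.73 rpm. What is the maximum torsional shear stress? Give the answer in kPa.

23100 kPa

ω = 2π·4.73/60 = 0.4953 rad/s, so T = P/ω = 2010 / 0.4953 = 4058 N·m.
J = πd⁴/32 = π(0.0963)⁴/32 = 8.443×10^-6 m⁴.
τ_max = T·r/J = 4058 × 0.0481 / 8.443×10^-6 = 2.314×10^7 Pa.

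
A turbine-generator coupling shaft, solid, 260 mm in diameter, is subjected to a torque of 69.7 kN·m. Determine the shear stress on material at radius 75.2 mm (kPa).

J = πd⁴/32 = π(0.260)⁴/32 = 4.486×10^-4 m⁴.
Shear stress varies linearly with radius: τ = T·r/J = 69700 × 0.0752 / 4.486×10^-4 = 1.168×10^7 Pa.

11700 kPa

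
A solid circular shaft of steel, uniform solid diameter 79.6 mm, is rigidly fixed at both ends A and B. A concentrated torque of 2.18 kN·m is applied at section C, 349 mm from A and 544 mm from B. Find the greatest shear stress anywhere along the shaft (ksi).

With uniform GJ and both ends fixed, compatibility θ_AC = θ_CB gives T_A·a = T_B·b, together with T_A + T_B = T₀.
T_A = T₀·b/(a+b) = 2180·544/893.0 = 1328 N·m; T_B = 852.0 N·m.
τ in each portion: τ_AC = 1.34×10^7 Pa, τ_CB = 8.60×10^6 Pa; maximum is in AC.
τ_max = T_AC·r/J = 1328·0.0398/3.94×10^-6 = 1.341×10^7 Pa.

1.94 ksi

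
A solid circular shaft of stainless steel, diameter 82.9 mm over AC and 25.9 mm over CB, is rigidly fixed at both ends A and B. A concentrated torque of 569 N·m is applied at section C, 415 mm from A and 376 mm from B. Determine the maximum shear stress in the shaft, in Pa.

5.03e6 Pa

Compatibility: T_A·a/J_AC = T_B·b/J_CB with T_A + T_B = T₀.
J_AC = 4.64×10^-6 m⁴, J_CB = 4.42×10^-8 m⁴, so T_A = T₀·(J_AC/a)/((J_AC/a)+(J_CB/b)) = 563.1 N·m, T_B = 5.921 N·m.
τ in each portion: τ_AC = 5.03×10^6 Pa, τ_CB = 1.74×10^6 Pa; maximum is in AC.
τ_max = T_AC·r/J = 563.1·0.0415/4.64×10^-6 = 5.034×10^6 Pa.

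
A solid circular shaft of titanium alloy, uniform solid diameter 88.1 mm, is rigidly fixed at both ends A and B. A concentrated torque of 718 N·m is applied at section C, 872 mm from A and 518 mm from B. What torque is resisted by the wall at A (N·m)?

With uniform GJ and both ends fixed, compatibility θ_AC = θ_CB gives T_A·a = T_B·b, together with T_A + T_B = T₀.
T_A = T₀·b/(a+b) = 718.0·518/1390 = 267.6 N·m; T_B = 450.4 N·m.

268 N·m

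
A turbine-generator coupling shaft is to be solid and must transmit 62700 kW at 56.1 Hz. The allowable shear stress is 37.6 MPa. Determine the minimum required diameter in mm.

289 mm

ω = 2π·56.1 = 352.5 rad/s, so T = P/ω = 62700×10³ / 352.5 = 177900 N·m.
For a solid shaft τ_max = 16T/(πd³), so d = (16T/(π τ_allow))^(1/3) = (16·177900/(π·3.76×10^7))^(1/3) = 0.2888 m.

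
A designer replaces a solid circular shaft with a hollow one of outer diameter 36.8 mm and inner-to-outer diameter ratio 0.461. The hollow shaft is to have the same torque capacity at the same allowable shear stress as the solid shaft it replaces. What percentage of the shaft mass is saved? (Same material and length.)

Equal τ_max and T ⇒ the solid shaft needs d_s³ = d_o³(1−k⁴), so d_s = 36.8·(1−0.461⁴)^(1/3) = 36.24 mm.
Area ratio A_h/A_s = d_o²(1−k²)/d_s² = (1−k²)/(1−k⁴)^(2/3) = 0.8121.
Mass saving = 1 − 0.8121 = 18.8 %.

18.8 %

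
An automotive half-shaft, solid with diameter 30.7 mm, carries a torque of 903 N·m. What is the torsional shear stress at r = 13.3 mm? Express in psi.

20000 psi

J = πd⁴/32 = π(0.0307)⁴/32 = 8.721×10^-8 m⁴.
Shear stress varies linearly with radius: τ = T·r/J = 903.0 × 0.0133 / 8.721×10^-8 = 1.377×10^8 Pa.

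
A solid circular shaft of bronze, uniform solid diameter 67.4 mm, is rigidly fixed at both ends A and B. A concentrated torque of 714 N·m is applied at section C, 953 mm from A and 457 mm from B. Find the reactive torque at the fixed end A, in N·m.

231 N·m

With uniform GJ and both ends fixed, compatibility θ_AC = θ_CB gives T_A·a = T_B·b, together with T_A + T_B = T₀.
T_A = T₀·b/(a+b) = 714.0·457/1410 = 231.4 N·m; T_B = 482.6 N·m.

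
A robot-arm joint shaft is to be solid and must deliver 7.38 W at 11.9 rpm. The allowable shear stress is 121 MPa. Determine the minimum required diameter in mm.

6.29 mm

ω = 2π·11.9/60 = 1.246 rad/s, so T = P/ω = 7.38 / 1.246 = 5.922 N·m.
For a solid shaft τ_max = 16T/(πd³), so d = (16T/(π τ_allow))^(1/3) = (16·5.922/(π·1.21×10^8))^(1/3) = 0.006293 m.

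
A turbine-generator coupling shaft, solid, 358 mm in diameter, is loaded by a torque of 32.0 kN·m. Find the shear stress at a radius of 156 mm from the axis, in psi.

449 psi

J = πd⁴/32 = π(0.358)⁴/32 = 1.613×10^-3 m⁴.
Shear stress varies linearly with radius: τ = T·r/J = 32000 × 0.156 / 1.613×10^-3 = 3.096×10^6 Pa.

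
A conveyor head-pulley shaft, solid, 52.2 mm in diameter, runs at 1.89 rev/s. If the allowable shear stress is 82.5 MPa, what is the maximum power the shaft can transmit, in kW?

J = πd⁴/32 = π(0.0522)⁴/32 = 7.289×10^-7 m⁴.
T_max = τ_allow·J/r = 8.25×10^7 × 7.289×10^-7 / 0.0261 = 2304 N·m.
ω = 2π·1.89 = 11.88 rad/s, so P_max = T_max·ω = 2.736×10^4 W.

27.4 kW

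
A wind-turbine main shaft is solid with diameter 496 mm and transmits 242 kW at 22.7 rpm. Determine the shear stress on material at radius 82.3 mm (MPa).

1.41 MPa

ω = 2π·22.7/60 = 2.377 rad/s, so T = P/ω = 242×10³ / 2.377 = 101800 N·m.
J = πd⁴/32 = π(0.496)⁴/32 = 5.942×10^-3 m⁴.
Shear stress varies linearly with radius: τ = T·r/J = 101800 × 0.0823 / 5.942×10^-3 = 1.410×10^6 Pa.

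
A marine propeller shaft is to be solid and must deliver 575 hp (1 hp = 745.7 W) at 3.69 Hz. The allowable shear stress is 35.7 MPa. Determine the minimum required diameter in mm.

ω = 2π·3.69 = 23.18 rad/s, so T = P/ω = 575×745.7 / 23.18 = 18490 N·m.
For a solid shaft τ_max = 16T/(πd³), so d = (16T/(π τ_allow))^(1/3) = (16·18490/(π·3.57×10^7))^(1/3) = 0.1382 m.

138 mm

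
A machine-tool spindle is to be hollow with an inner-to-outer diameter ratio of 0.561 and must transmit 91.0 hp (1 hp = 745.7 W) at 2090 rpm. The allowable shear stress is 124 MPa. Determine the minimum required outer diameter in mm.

24.2 mm

ω = 2π·2090/60 = 218.9 rad/s, so T = P/ω = 91.0×745.7 / 218.9 = 310.0 N·m.
For a hollow shaft with d_i/d_o = 0.561: τ_max = 16T/(π d_o³ (1−k⁴)), so d_o = [16T/(π τ_allow (1−k⁴))]^(1/3) = [16·310.0/(π·1.24×10^8·0.9010)]^(1/3) = 0.02418 m.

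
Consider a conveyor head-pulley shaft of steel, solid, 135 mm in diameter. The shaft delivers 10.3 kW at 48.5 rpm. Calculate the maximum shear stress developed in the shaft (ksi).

0.609 ksi

ω = 2π·48.5/60 = 5.079 rad/s, so T = P/ω = 10.3×10³ / 5.079 = 2028 N·m.
J = πd⁴/32 = π(0.135)⁴/32 = 3.261×10^-5 m⁴.
τ_max = T·r/J = 2028 × 0.0675 / 3.261×10^-5 = 4.198×10^6 Pa.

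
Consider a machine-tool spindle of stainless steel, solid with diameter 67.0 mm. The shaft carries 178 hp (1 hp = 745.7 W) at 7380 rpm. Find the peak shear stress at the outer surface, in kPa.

ω = 2π·7380/60 = 772.8 rad/s, so T = P/ω = 178×745.7 / 772.8 = 171.8 N·m.
J = πd⁴/32 = π(0.0670)⁴/32 = 1.978×10^-6 m⁴.
τ_max = T·r/J = 171.8 × 0.0335 / 1.978×10^-6 = 2.908×10^6 Pa.

2910 kPa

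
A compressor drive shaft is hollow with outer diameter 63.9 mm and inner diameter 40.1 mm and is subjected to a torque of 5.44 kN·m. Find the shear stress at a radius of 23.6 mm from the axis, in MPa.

92.8 MPa

J = π(d_o⁴ − d_i⁴)/32 = π(0.0639⁴ − 0.0401⁴)/32 = 1.383×10^-6 m⁴.
Shear stress varies linearly with radius: τ = T·r/J = 5440 × 0.0236 / 1.383×10^-6 = 9.283×10^7 Pa.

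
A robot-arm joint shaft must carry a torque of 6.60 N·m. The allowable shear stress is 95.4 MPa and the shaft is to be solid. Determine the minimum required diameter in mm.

For a solid shaft τ_max = 16T/(πd³), so d = (16T/(π τ_allow))^(1/3) = (16·6.600/(π·9.54×10^7))^(1/3) = 0.007063 m.

7.06 mm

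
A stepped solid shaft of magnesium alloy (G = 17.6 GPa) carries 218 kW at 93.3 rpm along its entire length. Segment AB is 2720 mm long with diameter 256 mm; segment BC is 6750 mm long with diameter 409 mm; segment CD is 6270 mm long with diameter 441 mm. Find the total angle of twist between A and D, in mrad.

13.4 mrad

ω = 2π·93.3/60 = 9.770 rad/s, so T = P/ω = 218×10³ / 9.770 = 22310 N·m.
J_AB = π(0.256)⁴/32 = 4.22×10^-4 m⁴; J_BC = π(0.409)⁴/32 = 2.75×10^-3 m⁴; J_CD = π(0.441)⁴/32 = 3.71×10^-3 m⁴.
θ = (T/G)·Σ L_i/J_i = (22310/17.6×10⁹)·(2.72/4.22×10^-4 + 6.75/2.75×10^-3 + 6.27/3.71×10^-3) = 0.01343 rad.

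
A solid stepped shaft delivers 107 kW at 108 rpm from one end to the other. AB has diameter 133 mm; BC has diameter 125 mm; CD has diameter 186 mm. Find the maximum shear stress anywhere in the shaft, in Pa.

2.47e7 Pa

ω = 2π·108/60 = 11.31 rad/s, so T = P/ω = 107×10³ / 11.31 = 9461 N·m.
Under the same torque, τ_max = 16T/(πd³) is largest where d is smallest — segment BC (d = 125 mm).
τ_max = 16·9461/(π·(0.125)³) = 2.467×10^7 Pa.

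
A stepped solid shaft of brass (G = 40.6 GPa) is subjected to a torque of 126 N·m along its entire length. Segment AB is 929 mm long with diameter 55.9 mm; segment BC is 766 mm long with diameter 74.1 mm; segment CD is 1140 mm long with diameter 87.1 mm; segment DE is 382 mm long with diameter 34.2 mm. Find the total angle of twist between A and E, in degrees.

J_AB = π(0.0559)⁴/32 = 9.59×10^-7 m⁴; J_BC = π(0.0741)⁴/32 = 2.96×10^-6 m⁴; J_CD = π(0.0871)⁴/32 = 5.65×10^-6 m⁴; J_DE = π(0.0342)⁴/32 = 1.34×10^-7 m⁴.
θ = (T/G)·Σ L_i/J_i = (126.0/40.6×10⁹)·(0.929/9.59×10^-7 + 0.766/2.96×10^-6 + 1.14/5.65×10^-6 + 0.382/1.34×10^-7) = 0.01326 rad.

0.760°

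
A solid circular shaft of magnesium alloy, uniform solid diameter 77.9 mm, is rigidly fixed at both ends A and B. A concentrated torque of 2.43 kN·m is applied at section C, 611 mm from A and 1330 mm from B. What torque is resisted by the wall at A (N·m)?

With uniform GJ and both ends fixed, compatibility θ_AC = θ_CB gives T_A·a = T_B·b, together with T_A + T_B = T₀.
T_A = T₀·b/(a+b) = 2430·1330/1941 = 1665 N·m; T_B = 764.9 N·m.

1670 N·m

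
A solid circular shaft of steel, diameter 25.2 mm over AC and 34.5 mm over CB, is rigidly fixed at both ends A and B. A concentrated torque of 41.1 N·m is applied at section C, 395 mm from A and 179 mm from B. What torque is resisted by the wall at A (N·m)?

Compatibility: T_A·a/J_AC = T_B·b/J_CB with T_A + T_B = T₀.
J_AC = 3.96×10^-8 m⁴, J_CB = 1.39×10^-7 m⁴, so T_A = T₀·(J_AC/a)/((J_AC/a)+(J_CB/b)) = 4.696 N·m, T_B = 36.40 N·m.

4.70 N·m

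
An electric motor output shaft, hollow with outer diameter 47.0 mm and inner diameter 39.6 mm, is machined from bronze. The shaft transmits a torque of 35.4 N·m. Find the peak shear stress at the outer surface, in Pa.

3.50e6 Pa

J = π(d_o⁴ − d_i⁴)/32 = π(0.0470⁴ − 0.0396⁴)/32 = 2.376×10^-7 m⁴.
τ_max = T·r/J = 35.40 × 0.0235 / 2.376×10^-7 = 3.501×10^6 Pa.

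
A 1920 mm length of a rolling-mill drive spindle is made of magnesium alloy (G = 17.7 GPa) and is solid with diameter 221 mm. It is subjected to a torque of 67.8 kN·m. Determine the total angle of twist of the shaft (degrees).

1.80°

J = πd⁴/32 = π(0.221)⁴/32 = 2.342×10^-4 m⁴.
θ = T·L/(G·J) = 67800 × 1.92 / (17.7×10⁹ × 2.342×10^-4) = 0.03140 rad.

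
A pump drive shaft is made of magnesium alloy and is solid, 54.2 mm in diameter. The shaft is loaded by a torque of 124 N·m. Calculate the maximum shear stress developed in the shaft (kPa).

3970 kPa

J = πd⁴/32 = π(0.0542)⁴/32 = 8.472×10^-7 m⁴.
τ_max = T·r/J = 124.0 × 0.0271 / 8.472×10^-7 = 3.966×10^6 Pa.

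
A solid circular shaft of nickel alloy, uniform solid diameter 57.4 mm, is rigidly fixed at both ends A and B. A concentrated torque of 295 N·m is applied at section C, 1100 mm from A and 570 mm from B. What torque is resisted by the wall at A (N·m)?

With uniform GJ and both ends fixed, compatibility θ_AC = θ_CB gives T_A·a = T_B·b, together with T_A + T_B = T₀.
T_A = T₀·b/(a+b) = 295.0·570/1670 = 100.7 N·m; T_B = 194.3 N·m.

101 N·m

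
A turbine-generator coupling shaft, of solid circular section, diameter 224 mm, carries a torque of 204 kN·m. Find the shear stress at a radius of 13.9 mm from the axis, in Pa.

1.15e7 Pa

J = πd⁴/32 = π(0.224)⁴/32 = 2.472×10^-4 m⁴.
Shear stress varies linearly with radius: τ = T·r/J = 204000 × 0.0139 / 2.472×10^-4 = 1.147×10^7 Pa.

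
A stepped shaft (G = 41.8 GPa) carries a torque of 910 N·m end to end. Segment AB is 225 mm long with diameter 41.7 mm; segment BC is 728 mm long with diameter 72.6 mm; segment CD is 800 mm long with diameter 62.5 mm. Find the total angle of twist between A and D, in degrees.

J_AB = π(0.0417)⁴/32 = 2.97×10^-7 m⁴; J_BC = π(0.0726)⁴/32 = 2.73×10^-6 m⁴; J_CD = π(0.0625)⁴/32 = 1.50×10^-6 m⁴.
θ = (T/G)·Σ L_i/J_i = (910.0/41.8×10⁹)·(0.225/2.97×10^-7 + 0.728/2.73×10^-6 + 0.800/1.50×10^-6) = 0.03394 rad.

1.94°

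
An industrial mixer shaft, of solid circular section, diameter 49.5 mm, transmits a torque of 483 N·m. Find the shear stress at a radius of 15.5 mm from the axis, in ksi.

1.84 ksi

J = πd⁴/32 = π(0.0495)⁴/32 = 5.894×10^-7 m⁴.
Shear stress varies linearly with radius: τ = T·r/J = 483.0 × 0.0155 / 5.894×10^-7 = 1.270×10^7 Pa.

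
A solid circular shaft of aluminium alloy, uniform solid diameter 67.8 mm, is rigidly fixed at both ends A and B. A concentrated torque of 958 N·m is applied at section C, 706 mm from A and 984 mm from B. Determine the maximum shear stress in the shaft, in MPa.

With uniform GJ and both ends fixed, compatibility θ_AC = θ_CB gives T_A·a = T_B·b, together with T_A + T_B = T₀.
T_A = T₀·b/(a+b) = 958.0·984/1690 = 557.8 N·m; T_B = 400.2 N·m.
τ in each portion: τ_AC = 9.11×10^6 Pa, τ_CB = 6.54×10^6 Pa; maximum is in AC.
τ_max = T_AC·r/J = 557.8·0.0339/2.07×10^-6 = 9.115×10^6 Pa.

9.11 MPa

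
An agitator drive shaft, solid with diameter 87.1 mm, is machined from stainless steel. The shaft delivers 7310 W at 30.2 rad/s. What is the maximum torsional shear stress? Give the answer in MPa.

ω = 30.2 rad/s, so T = P/ω = 7310 / 30.20 = 242.1 N·m.
J = πd⁴/32 = π(0.0871)⁴/32 = 5.650×10^-6 m⁴.
τ_max = T·r/J = 242.1 × 0.0435 / 5.650×10^-6 = 1.866×10^6 Pa.

1.87 MPa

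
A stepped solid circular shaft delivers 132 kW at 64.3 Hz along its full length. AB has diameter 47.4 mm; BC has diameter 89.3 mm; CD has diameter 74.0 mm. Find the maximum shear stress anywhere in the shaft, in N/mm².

15.6 N/mm²

ω = 2π·64.3 = 404.0 rad/s, so T = P/ω = 132×10³ / 404.0 = 326.7 N·m.
Under the same torque, τ_max = 16T/(πd³) is largest where d is smallest — segment AB (d = 47.4 mm).
τ_max = 16·326.7/(π·(0.0474)³) = 1.562×10^7 Pa.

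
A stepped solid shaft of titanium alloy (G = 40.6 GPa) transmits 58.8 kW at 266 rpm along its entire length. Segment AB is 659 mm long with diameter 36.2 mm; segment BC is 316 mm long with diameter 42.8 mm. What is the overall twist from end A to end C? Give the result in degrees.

14.5°

ω = 2π·266/60 = 27.86 rad/s, so T = P/ω = 58.8×10³ / 27.86 = 2111 N·m.
J_AB = π(0.0362)⁴/32 = 1.69×10^-7 m⁴; J_BC = π(0.0428)⁴/32 = 3.29×10^-7 m⁴.
θ = (T/G)·Σ L_i/J_i = (2111/40.6×10⁹)·(0.659/1.69×10^-7 + 0.316/3.29×10^-7) = 0.2531 rad.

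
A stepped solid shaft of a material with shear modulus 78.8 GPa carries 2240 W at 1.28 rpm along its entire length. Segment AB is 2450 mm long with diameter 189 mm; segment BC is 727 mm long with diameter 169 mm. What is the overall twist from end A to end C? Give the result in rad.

ω = 2π·1.28/60 = 0.1340 rad/s, so T = P/ω = 2240 / 0.1340 = 16710 N·m.
J_AB = π(0.189)⁴/32 = 1.25×10^-4 m⁴; J_BC = π(0.169)⁴/32 = 8.01×10^-5 m⁴.
θ = (T/G)·Σ L_i/J_i = (16710/78.8×10⁹)·(2.45/1.25×10^-4 + 0.727/8.01×10^-5) = 6.073×10^-3 rad.

0.00607 rad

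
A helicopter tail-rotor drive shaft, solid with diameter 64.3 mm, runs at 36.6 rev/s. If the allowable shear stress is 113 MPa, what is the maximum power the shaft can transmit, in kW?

J = πd⁴/32 = π(0.0643)⁴/32 = 1.678×10^-6 m⁴.
T_max = τ_allow·J/r = 1.13×10^8 × 1.678×10^-6 / 0.0321 = 5898 N·m.
ω = 2π·36.6 = 230.0 rad/s, so P_max = T_max·ω = 1.356×10^6 W.

1360 kW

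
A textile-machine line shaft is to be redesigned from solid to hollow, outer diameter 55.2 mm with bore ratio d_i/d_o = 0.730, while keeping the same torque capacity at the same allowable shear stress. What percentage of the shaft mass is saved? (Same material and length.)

Equal τ_max and T ⇒ the solid shaft needs d_s³ = d_o³(1−k⁴), so d_s = 55.2·(1−0.730⁴)^(1/3) = 49.38 mm.
Area ratio A_h/A_s = d_o²(1−k²)/d_s² = (1−k²)/(1−k⁴)^(2/3) = 0.5836.
Mass saving = 1 − 0.5836 = 41.6 %.

41.6 %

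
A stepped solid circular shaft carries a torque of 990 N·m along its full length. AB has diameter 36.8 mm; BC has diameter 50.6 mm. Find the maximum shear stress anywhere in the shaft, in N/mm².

101 N/mm²

Under the same torque, τ_max = 16T/(πd³) is largest where d is smallest — segment AB (d = 36.8 mm).
τ_max = 16·990.0/(π·(0.0368)³) = 1.012×10^8 Pa.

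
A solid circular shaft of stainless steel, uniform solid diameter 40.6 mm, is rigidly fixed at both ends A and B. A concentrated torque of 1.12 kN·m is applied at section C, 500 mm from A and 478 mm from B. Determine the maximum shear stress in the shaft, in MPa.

43.6 MPa

With uniform GJ and both ends fixed, compatibility θ_AC = θ_CB gives T_A·a = T_B·b, together with T_A + T_B = T₀.
T_A = T₀·b/(a+b) = 1120·478/978.0 = 547.4 N·m; T_B = 572.6 N·m.
τ in each portion: τ_AC = 4.17×10^7 Pa, τ_CB = 4.36×10^7 Pa; maximum is in CB.
τ_max = T_CB·r/J = 572.6·0.0203/2.67×10^-7 = 4.358×10^7 Pa.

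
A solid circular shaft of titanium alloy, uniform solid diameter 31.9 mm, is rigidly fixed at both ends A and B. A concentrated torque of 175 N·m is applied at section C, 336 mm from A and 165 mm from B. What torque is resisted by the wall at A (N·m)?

57.6 N·m

With uniform GJ and both ends fixed, compatibility θ_AC = θ_CB gives T_A·a = T_B·b, together with T_A + T_B = T₀.
T_A = T₀·b/(a+b) = 175.0·165/501.0 = 57.63 N·m; T_B = 117.4 N·m.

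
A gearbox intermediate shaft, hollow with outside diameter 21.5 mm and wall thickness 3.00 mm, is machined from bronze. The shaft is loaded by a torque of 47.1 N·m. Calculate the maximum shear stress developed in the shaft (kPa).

33100 kPa

J = π(d_o⁴ − d_i⁴)/32 = π(0.0215⁴ − 0.0155⁴)/32 = 1.531×10^-8 m⁴.
τ_max = T·r/J = 47.10 × 0.0107 / 1.531×10^-8 = 3.307×10^7 Pa.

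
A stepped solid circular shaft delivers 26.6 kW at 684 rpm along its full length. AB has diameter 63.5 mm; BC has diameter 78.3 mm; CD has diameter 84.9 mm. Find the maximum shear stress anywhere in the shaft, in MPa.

ω = 2π·684/60 = 71.63 rad/s, so T = P/ω = 26.6×10³ / 71.63 = 371.4 N·m.
Under the same torque, τ_max = 16T/(πd³) is largest where d is smallest — segment AB (d = 63.5 mm).
τ_max = 16·371.4/(π·(0.0635)³) = 7.387×10^6 Pa.

7.39 MPa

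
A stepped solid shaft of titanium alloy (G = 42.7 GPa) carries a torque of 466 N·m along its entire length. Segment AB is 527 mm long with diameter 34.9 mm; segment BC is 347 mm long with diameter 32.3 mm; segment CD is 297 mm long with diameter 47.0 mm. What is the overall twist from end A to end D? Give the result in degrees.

4.68°

J_AB = π(0.0349)⁴/32 = 1.46×10^-7 m⁴; J_BC = π(0.0323)⁴/32 = 1.07×10^-7 m⁴; J_CD = π(0.0470)⁴/32 = 4.79×10^-7 m⁴.
θ = (T/G)·Σ L_i/J_i = (466.0/42.7×10⁹)·(0.527/1.46×10^-7 + 0.347/1.07×10^-7 + 0.297/4.79×10^-7) = 0.08169 rad.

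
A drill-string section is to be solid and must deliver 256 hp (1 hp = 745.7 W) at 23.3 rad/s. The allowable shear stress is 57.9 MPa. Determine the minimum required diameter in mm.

89.7 mm

ω = 23.3 rad/s, so T = P/ω = 256×745.7 / 23.30 = 8193 N·m.
For a solid shaft τ_max = 16T/(πd³), so d = (16T/(π τ_allow))^(1/3) = (16·8193/(π·5.79×10^7))^(1/3) = 0.08966 m.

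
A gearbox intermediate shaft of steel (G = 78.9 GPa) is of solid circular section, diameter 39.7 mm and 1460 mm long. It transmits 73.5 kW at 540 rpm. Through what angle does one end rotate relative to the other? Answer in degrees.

5.65°

ω = 2π·540/60 = 56.55 rad/s, so T = P/ω = 73.5×10³ / 56.55 = 1300 N·m.
J = πd⁴/32 = π(0.0397)⁴/32 = 2.439×10^-7 m⁴.
θ = T·L/(G·J) = 1300 × 1.46 / (78.9×10⁹ × 2.439×10^-7) = 0.09862 rad.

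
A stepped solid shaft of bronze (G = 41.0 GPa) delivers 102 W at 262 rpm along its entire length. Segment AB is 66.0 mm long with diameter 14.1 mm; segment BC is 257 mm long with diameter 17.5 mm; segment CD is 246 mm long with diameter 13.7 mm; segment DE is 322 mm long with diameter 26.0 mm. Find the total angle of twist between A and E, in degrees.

0.640°

ω = 2π·262/60 = 27.44 rad/s, so T = P/ω = 102 / 27.44 = 3.718 N·m.
J_AB = π(0.0141)⁴/32 = 3.88×10^-9 m⁴; J_BC = π(0.0175)⁴/32 = 9.21×10^-9 m⁴; J_CD = π(0.0137)⁴/32 = 3.46×10^-9 m⁴; J_DE = π(0.0260)⁴/32 = 4.49×10^-8 m⁴.
θ = (T/G)·Σ L_i/J_i = (3.718/41.0×10⁹)·(0.0660/3.88×10^-9 + 0.257/9.21×10^-9 + 0.246/3.46×10^-9 + 0.322/4.49×10^-8) = 0.01117 rad.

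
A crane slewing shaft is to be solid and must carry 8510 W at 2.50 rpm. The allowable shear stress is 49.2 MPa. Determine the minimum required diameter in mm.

ω = 2π·2.50/60 = 0.2618 rad/s, so T = P/ω = 8510 / 0.2618 = 32510 N·m.
For a solid shaft τ_max = 16T/(πd³), so d = (16T/(π τ_allow))^(1/3) = (16·32510/(π·4.92×10^7))^(1/3) = 0.1498 m.

150 mm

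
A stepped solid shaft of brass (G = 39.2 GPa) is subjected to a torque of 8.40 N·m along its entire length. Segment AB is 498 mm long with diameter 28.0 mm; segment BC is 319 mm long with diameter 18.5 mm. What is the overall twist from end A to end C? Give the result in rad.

J_AB = π(0.0280)⁴/32 = 6.03×10^-8 m⁴; J_BC = π(0.0185)⁴/32 = 1.15×10^-8 m⁴.
θ = (T/G)·Σ L_i/J_i = (8.400/39.2×10⁹)·(0.498/6.03×10^-8 + 0.319/1.15×10^-8) = 7.713×10^-3 rad.

0.00771 rad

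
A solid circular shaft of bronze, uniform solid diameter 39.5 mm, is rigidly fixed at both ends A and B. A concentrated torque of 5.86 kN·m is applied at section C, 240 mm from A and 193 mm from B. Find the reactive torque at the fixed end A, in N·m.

With uniform GJ and both ends fixed, compatibility θ_AC = θ_CB gives T_A·a = T_B·b, together with T_A + T_B = T₀.
T_A = T₀·b/(a+b) = 5860·193/433.0 = 2612 N·m; T_B = 3248 N·m.

2610 N·m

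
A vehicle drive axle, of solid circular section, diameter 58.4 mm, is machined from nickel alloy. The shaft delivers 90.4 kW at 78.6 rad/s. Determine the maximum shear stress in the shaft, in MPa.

ω = 78.6 rad/s, so T = P/ω = 90.4×10³ / 78.60 = 1150 N·m.
J = πd⁴/32 = π(0.0584)⁴/32 = 1.142×10^-6 m⁴.
τ_max = T·r/J = 1150 × 0.0292 / 1.142×10^-6 = 2.941×10^7 Pa.

29.4 MPa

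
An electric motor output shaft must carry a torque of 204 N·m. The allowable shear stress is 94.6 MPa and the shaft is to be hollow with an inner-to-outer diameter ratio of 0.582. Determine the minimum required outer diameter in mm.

23.1 mm

For a hollow shaft with d_i/d_o = 0.582: τ_max = 16T/(π d_o³ (1−k⁴)), so d_o = [16T/(π τ_allow (1−k⁴))]^(1/3) = [16·204.0/(π·9.46×10^7·0.8853)]^(1/3) = 0.02315 m.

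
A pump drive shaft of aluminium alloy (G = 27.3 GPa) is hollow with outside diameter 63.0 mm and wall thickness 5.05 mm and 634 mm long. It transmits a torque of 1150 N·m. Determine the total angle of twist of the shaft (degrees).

1.97°

J = π(d_o⁴ − d_i⁴)/32 = π(0.0630⁴ − 0.0529⁴)/32 = 7.777×10^-7 m⁴.
θ = T·L/(G·J) = 1150 × 0.634 / (27.3×10⁹ × 7.777×10^-7) = 0.03434 rad.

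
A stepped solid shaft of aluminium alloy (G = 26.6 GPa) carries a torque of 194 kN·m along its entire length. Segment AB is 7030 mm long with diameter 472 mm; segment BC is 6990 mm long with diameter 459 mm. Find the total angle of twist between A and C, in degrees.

J_AB = π(0.472)⁴/32 = 4.87×10^-3 m⁴; J_BC = π(0.459)⁴/32 = 4.36×10^-3 m⁴.
θ = (T/G)·Σ L_i/J_i = (194000/26.6×10⁹)·(7.03/4.87×10^-3 + 6.99/4.36×10^-3) = 0.02222 rad.

1.27°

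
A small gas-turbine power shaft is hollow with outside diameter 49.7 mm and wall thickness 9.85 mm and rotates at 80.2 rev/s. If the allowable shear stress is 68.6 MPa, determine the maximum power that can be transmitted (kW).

J = π(d_o⁴ − d_i⁴)/32 = π(0.0497⁴ − 0.0300⁴)/32 = 5.195×10^-7 m⁴.
T_max = τ_allow·J/r = 6.86×10^7 × 5.195×10^-7 / 0.0249 = 1434 N·m.
ω = 2π·80.2 = 503.9 rad/s, so P_max = T_max·ω = 7.226×10^5 W.

723 kW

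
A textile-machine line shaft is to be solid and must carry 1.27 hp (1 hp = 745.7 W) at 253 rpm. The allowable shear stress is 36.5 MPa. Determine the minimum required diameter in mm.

17.1 mm

ω = 2π·253/60 = 26.49 rad/s, so T = P/ω = 1.27×745.7 / 26.49 = 35.75 N·m.
For a solid shaft τ_max = 16T/(πd³), so d = (16T/(π τ_allow))^(1/3) = (16·35.75/(π·3.65×10^7))^(1/3) = 0.01709 m.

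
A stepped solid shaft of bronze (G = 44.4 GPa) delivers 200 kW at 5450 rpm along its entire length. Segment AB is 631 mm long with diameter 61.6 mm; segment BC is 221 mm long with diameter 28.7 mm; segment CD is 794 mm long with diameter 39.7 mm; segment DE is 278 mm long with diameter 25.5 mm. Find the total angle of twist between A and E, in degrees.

6.20°

ω = 2π·5450/60 = 570.7 rad/s, so T = P/ω = 200×10³ / 570.7 = 350.4 N·m.
J_AB = π(0.0616)⁴/32 = 1.41×10^-6 m⁴; J_BC = π(0.0287)⁴/32 = 6.66×10^-8 m⁴; J_CD = π(0.0397)⁴/32 = 2.44×10^-7 m⁴; J_DE = π(0.0255)⁴/32 = 4.15×10^-8 m⁴.
θ = (T/G)·Σ L_i/J_i = (350.4/44.4×10⁹)·(0.631/1.41×10^-6 + 0.221/6.66×10^-8 + 0.794/2.44×10^-7 + 0.278/4.15×10^-8) = 0.1083 rad.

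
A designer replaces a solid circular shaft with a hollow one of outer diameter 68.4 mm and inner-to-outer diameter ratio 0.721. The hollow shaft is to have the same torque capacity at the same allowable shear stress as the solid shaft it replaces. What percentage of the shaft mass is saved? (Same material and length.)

Equal τ_max and T ⇒ the solid shaft needs d_s³ = d_o³(1−k⁴), so d_s = 68.4·(1−0.721⁴)^(1/3) = 61.58 mm.
Area ratio A_h/A_s = d_o²(1−k²)/d_s² = (1−k²)/(1−k⁴)^(2/3) = 0.5924.
Mass saving = 1 − 0.5924 = 40.8 %.

40.8 %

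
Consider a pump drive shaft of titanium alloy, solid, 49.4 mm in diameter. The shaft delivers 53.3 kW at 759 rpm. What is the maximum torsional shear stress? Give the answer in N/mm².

28.3 N/mm²

ω = 2π·759/60 = 79.48 rad/s, so T = P/ω = 53.3×10³ / 79.48 = 670.6 N·m.
J = πd⁴/32 = π(0.0494)⁴/32 = 5.847×10^-7 m⁴.
τ_max = T·r/J = 670.6 × 0.0247 / 5.847×10^-7 = 2.833×10^7 Pa.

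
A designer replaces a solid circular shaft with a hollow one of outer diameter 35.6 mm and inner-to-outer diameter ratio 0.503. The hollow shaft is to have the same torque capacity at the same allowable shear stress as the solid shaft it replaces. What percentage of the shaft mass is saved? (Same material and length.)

21.9 %

Equal τ_max and T ⇒ the solid shaft needs d_s³ = d_o³(1−k⁴), so d_s = 35.6·(1−0.503⁴)^(1/3) = 34.82 mm.
Area ratio A_h/A_s = d_o²(1−k²)/d_s² = (1−k²)/(1−k⁴)^(2/3) = 0.7807.
Mass saving = 1 − 0.7807 = 21.9 %.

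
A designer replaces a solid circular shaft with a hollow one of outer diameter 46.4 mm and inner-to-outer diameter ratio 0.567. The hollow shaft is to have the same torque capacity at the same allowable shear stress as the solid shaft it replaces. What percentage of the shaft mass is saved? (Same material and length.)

27.0 %

Equal τ_max and T ⇒ the solid shaft needs d_s³ = d_o³(1−k⁴), so d_s = 46.4·(1−0.567⁴)^(1/3) = 44.74 mm.
Area ratio A_h/A_s = d_o²(1−k²)/d_s² = (1−k²)/(1−k⁴)^(2/3) = 0.7297.
Mass saving = 1 − 0.7297 = 27.0 %.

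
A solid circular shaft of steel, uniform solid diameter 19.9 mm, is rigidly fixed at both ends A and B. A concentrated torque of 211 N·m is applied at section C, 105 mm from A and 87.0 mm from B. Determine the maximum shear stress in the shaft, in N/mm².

With uniform GJ and both ends fixed, compatibility θ_AC = θ_CB gives T_A·a = T_B·b, together with T_A + T_B = T₀.
T_A = T₀·b/(a+b) = 211.0·87.0/192.0 = 95.61 N·m; T_B = 115.4 N·m.
τ in each portion: τ_AC = 6.18×10^7 Pa, τ_CB = 7.46×10^7 Pa; maximum is in CB.
τ_max = T_CB·r/J = 115.4·0.00995/1.54×10^-8 = 7.457×10^7 Pa.

74.6 N/mm²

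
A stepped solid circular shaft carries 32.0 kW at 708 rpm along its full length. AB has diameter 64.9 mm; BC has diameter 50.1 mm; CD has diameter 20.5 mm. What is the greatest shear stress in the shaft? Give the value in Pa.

ω = 2π·708/60 = 74.14 rad/s, so T = P/ω = 32.0×10³ / 74.14 = 431.6 N·m.
Under the same torque, τ_max = 16T/(πd³) is largest where d is smallest — segment CD (d = 20.5 mm).
τ_max = 16·431.6/(π·(0.0205)³) = 2.552×10^8 Pa.

2.55e8 Pa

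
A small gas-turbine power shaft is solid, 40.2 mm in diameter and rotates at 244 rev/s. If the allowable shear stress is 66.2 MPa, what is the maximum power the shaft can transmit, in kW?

1290 kW

J = πd⁴/32 = π(0.0402)⁴/32 = 2.564×10^-7 m⁴.
T_max = τ_allow·J/r = 6.62×10^7 × 2.564×10^-7 / 0.0201 = 844.4 N·m.
ω = 2π·244 = 1533 rad/s, so P_max = T_max·ω = 1.295×10^6 W.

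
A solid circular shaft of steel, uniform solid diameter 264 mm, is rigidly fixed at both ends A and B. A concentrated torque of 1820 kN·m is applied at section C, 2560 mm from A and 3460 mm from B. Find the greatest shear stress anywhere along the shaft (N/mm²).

With uniform GJ and both ends fixed, compatibility θ_AC = θ_CB gives T_A·a = T_B·b, together with T_A + T_B = T₀.
T_A = T₀·b/(a+b) = 1.820e6·3460/6020 = 1.046e6 N·m; T_B = 774000 N·m.
τ in each portion: τ_AC = 2.90×10^8 Pa, τ_CB = 2.14×10^8 Pa; maximum is in AC.
τ_max = T_AC·r/J = 1.046e6·0.132/4.77×10^-4 = 2.895×10^8 Pa.

290 N/mm²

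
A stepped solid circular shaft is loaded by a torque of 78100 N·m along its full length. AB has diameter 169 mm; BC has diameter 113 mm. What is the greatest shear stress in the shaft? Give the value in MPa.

Under the same torque, τ_max = 16T/(πd³) is largest where d is smallest — segment BC (d = 113 mm).
τ_max = 16·78100/(π·(0.113)³) = 2.757×10^8 Pa.

276 MPa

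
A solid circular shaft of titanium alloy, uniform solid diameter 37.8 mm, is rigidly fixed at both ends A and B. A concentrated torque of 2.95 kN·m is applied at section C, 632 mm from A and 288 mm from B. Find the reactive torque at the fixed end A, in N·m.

923 N·m

With uniform GJ and both ends fixed, compatibility θ_AC = θ_CB gives T_A·a = T_B·b, together with T_A + T_B = T₀.
T_A = T₀·b/(a+b) = 2950·288/920.0 = 923.5 N·m; T_B = 2027 N·m.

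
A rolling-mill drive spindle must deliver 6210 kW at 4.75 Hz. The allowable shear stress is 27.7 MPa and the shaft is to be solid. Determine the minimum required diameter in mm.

337 mm

ω = 2π·4.75 = 29.85 rad/s, so T = P/ω = 6210×10³ / 29.85 = 208100 N·m.
For a solid shaft τ_max = 16T/(πd³), so d = (16T/(π τ_allow))^(1/3) = (16·208100/(π·2.77×10^7))^(1/3) = 0.3370 m.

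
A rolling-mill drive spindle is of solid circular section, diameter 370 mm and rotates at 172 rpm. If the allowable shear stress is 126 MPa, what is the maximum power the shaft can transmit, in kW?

J = πd⁴/32 = π(0.370)⁴/32 = 1.840×10^-3 m⁴.
T_max = τ_allow·J/r = 1.26×10^8 × 1.840×10^-3 / 0.185 = 1.253e6 N·m.
ω = 2π·172/60 = 18.01 rad/s, so P_max = T_max·ω = 2.257×10^7 W.

22600 kW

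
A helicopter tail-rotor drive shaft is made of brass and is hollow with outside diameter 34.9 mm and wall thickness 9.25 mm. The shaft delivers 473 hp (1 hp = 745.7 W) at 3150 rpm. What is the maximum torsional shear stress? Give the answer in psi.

19500 psi

ω = 2π·3150/60 = 329.9 rad/s, so T = P/ω = 473×745.7 / 329.9 = 1069 N·m.
J = π(d_o⁴ − d_i⁴)/32 = π(0.0349⁴ − 0.0164⁴)/32 = 1.385×10^-7 m⁴.
τ_max = T·r/J = 1069 × 0.0175 / 1.385×10^-7 = 1.347×10^8 Pa.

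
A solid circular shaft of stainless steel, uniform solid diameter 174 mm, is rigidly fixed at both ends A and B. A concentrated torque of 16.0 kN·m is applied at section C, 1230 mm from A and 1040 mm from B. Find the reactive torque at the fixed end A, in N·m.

With uniform GJ and both ends fixed, compatibility θ_AC = θ_CB gives T_A·a = T_B·b, together with T_A + T_B = T₀.
T_A = T₀·b/(a+b) = 16000·1040/2270 = 7330 N·m; T_B = 8670 N·m.

7330 N·m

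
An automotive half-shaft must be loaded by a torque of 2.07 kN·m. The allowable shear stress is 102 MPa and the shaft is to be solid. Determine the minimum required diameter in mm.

For a solid shaft τ_max = 16T/(πd³), so d = (16T/(π τ_allow))^(1/3) = (16·2070/(π·1.02×10^8))^(1/3) = 0.04693 m.

46.9 mm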